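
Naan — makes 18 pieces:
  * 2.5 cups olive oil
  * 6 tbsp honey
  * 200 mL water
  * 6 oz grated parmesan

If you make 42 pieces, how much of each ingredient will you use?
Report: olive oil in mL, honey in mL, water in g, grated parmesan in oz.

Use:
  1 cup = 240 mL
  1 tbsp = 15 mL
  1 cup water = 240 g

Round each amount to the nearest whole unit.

Scaling factor: 42/18 = 7/3.
olive oil: 2.5 cup × 7/3 × 240 mL/cup = 1400 mL
honey: 6 tbsp × 7/3 × 15 mL/tbsp = 210 mL
water: 200 mL × 7/3 ÷ 240 mL/cup × 240 g/cup ≈ 467 g
grated parmesan: 6 oz × 7/3 = 14 oz

olive oil: 1400 mL; honey: 210 mL; water: 467 g; grated parmesan: 14 oz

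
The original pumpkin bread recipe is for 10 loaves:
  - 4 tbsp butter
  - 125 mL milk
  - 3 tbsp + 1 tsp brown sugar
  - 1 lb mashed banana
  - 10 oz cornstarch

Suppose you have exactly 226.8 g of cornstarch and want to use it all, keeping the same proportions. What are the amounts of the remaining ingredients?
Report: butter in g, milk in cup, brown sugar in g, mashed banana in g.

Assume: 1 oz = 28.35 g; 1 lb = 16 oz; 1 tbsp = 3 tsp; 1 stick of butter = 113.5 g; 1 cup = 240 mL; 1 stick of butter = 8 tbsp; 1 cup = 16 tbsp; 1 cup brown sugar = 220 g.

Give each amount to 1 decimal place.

The original recipe has 283.5 g of cornstarch, so the scaling factor is 226.8 ÷ 283.5 = 4/5 = 0.8.
butter: 4 tbsp × 4/5 ÷ 8 tbsp/stick × 113.5 g/stick = 45.4 g
milk: 125 mL × 4/5 ÷ 240 mL/cup ≈ 0.4 cup
brown sugar: (3 tbsp + 1 tsp = 10/3 tbsp) × 4/5 ÷ 16 tbsp/cup × 220 g/cup ≈ 36.7 g
mashed banana: 1 lb × 4/5 × 16 oz/lb × 28.35 g/oz ≈ 362.9 g

butter: 45.4 g; milk: 0.4 cup; brown sugar: 36.7 g; mashed banana: 362.9 g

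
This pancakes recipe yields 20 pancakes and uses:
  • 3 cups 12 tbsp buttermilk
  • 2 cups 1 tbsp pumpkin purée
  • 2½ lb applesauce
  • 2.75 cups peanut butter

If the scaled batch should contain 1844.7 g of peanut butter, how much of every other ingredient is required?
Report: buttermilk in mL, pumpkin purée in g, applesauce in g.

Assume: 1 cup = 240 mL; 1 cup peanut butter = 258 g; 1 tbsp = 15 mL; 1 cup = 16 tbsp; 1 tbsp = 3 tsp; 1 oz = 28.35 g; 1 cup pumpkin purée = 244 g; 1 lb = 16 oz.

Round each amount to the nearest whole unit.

buttermilk: 2340 mL; pumpkin purée: 1308 g; applesauce: 2948 g

The original recipe has 709.5 g of peanut butter, so the scaling factor is 1844.7 ÷ 709.5 = 13/5 = 2.6.
buttermilk: (3 cup + 12 tbsp = 3.75 cup) × 13/5 × 240 mL/cup = 2340 mL
pumpkin purée: (2 cup + 1 tbsp = 2.0625 cup) × 13/5 × 244 g/cup ≈ 1308 g
applesauce: 2.5 lb × 13/5 × 16 oz/lb × 28.35 g/oz ≈ 2948 g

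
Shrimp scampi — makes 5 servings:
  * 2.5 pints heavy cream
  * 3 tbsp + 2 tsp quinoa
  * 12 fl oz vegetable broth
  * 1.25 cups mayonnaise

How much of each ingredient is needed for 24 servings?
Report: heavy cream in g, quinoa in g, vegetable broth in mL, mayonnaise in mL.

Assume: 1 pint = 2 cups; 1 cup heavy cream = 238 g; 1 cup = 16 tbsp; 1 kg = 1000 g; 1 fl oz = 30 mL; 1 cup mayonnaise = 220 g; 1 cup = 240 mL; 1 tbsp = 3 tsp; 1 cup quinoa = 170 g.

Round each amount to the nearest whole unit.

Scaling factor: 24/5 = 4.8.
heavy cream: 2.5 pint × 24/5 × 2 cup/pint × 238 g/cup = 5712 g
quinoa: (3 tbsp + 2 tsp = 11/3 tbsp) × 24/5 ÷ 16 tbsp/cup × 170 g/cup = 187 g
vegetable broth: 12 fl oz × 24/5 × 30 mL/fl oz = 1728 mL
mayonnaise: 1.25 cup × 24/5 × 240 mL/cup = 1440 mL

heavy cream: 5712 g; quinoa: 187 g; vegetable broth: 1728 mL; mayonnaise: 1440 mL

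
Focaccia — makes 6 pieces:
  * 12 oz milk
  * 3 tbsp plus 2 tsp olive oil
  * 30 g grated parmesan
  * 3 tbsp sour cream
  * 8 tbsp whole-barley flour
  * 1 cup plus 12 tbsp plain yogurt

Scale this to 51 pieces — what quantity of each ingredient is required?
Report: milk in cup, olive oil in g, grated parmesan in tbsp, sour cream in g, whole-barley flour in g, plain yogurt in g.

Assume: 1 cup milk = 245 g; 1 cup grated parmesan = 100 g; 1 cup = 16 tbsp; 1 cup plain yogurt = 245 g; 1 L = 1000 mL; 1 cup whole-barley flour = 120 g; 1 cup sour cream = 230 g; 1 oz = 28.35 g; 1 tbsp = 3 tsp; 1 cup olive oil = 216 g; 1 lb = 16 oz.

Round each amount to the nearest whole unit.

milk: 12 cup; olive oil: 421 g; grated parmesan: 41 tbsp; sour cream: 367 g; whole-barley flour: 510 g; plain yogurt: 3644 g

Scaling factor: 51/6 = 17/2 = 8.5.
milk: 12 oz × 17/2 × 28.35 g/oz ÷ 245 g/cup ≈ 12 cup
olive oil: (3 tbsp + 2 tsp = 11/3 tbsp) × 17/2 ÷ 16 tbsp/cup × 216 g/cup ≈ 421 g
grated parmesan: 30 g × 17/2 ÷ 100 g/cup × 16 tbsp/cup ≈ 41 tbsp
sour cream: 3 tbsp × 17/2 ÷ 16 tbsp/cup × 230 g/cup ≈ 367 g
whole-barley flour: 8 tbsp × 17/2 ÷ 16 tbsp/cup × 120 g/cup = 510 g
plain yogurt: (1 cup + 12 tbsp = 1.75 cup) × 17/2 × 245 g/cup ≈ 3644 g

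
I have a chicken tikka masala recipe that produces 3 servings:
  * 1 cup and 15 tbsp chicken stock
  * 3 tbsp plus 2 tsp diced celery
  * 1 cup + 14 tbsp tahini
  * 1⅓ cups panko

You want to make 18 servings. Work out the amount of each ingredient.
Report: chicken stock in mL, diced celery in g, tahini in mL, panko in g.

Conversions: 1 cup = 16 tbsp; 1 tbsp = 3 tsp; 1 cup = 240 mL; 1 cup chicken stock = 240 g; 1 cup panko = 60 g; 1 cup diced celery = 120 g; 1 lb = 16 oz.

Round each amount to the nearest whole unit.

chicken stock: 2790 mL; diced celery: 165 g; tahini: 2700 mL; panko: 480 g

Scaling factor: 18/3 = 6.
chicken stock: (1 cup + 15 tbsp = 1.9375 cup) × 6 × 240 mL/cup = 2790 mL
diced celery: (3 tbsp + 2 tsp = 11/3 tbsp) × 6 ÷ 16 tbsp/cup × 120 g/cup = 165 g
tahini: (1 cup + 14 tbsp = 1.875 cup) × 6 × 240 mL/cup = 2700 mL
panko: 4/3 cup × 6 × 60 g/cup = 480 g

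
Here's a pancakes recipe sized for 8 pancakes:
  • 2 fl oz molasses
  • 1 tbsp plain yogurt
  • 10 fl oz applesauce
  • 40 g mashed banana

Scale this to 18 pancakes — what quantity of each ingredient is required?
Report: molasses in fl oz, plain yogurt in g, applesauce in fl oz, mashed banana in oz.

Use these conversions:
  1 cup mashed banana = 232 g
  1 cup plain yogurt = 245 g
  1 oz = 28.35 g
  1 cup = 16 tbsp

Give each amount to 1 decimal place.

Scaling factor: 18/8 = 9/4 = 2.25.
molasses: 2 fl oz × 9/4 = 4.5 fl oz
plain yogurt: 1 tbsp × 9/4 ÷ 16 tbsp/cup × 245 g/cup ≈ 34.5 g
applesauce: 10 fl oz × 9/4 = 22.5 fl oz
mashed banana: 40 g × 9/4 ÷ 28.35 g/oz ≈ 3.2 oz

molasses: 4.5 fl oz; plain yogurt: 34.5 g; applesauce: 22.5 fl oz; mashed banana: 3.2 oz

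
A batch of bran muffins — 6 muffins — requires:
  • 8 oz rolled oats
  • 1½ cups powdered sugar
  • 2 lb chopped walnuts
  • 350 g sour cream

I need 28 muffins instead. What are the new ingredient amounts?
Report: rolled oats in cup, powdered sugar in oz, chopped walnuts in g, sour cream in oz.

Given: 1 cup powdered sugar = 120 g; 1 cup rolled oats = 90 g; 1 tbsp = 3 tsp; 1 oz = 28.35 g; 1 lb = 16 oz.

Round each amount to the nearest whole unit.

Scaling factor: 28/6 = 14/3.
rolled oats: 8 oz × 14/3 × 28.35 g/oz ÷ 90 g/cup ≈ 12 cup
powdered sugar: 1.5 cup × 14/3 × 120 g/cup ÷ 28.35 g/oz ≈ 30 oz
chopped walnuts: 2 lb × 14/3 × 16 oz/lb × 28.35 g/oz ≈ 4234 g
sour cream: 350 g × 14/3 ÷ 28.35 g/oz ≈ 58 oz

rolled oats: 12 cup; powdered sugar: 30 oz; chopped walnuts: 4234 g; sour cream: 58 oz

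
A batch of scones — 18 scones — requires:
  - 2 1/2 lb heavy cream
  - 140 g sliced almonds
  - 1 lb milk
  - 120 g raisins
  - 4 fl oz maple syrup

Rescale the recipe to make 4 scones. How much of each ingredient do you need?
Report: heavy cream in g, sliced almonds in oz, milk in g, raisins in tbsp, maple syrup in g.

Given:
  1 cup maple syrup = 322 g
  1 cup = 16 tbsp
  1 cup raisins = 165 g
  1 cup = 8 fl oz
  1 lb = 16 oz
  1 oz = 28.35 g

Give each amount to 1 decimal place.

heavy cream: 252.0 g; sliced almonds: 1.1 oz; milk: 100.8 g; raisins: 2.6 tbsp; maple syrup: 35.8 g

Scaling factor: 4/18 = 2/9.
heavy cream: 2.5 lb × 2/9 × 16 oz/lb × 28.35 g/oz = 252.0 g
sliced almonds: 140 g × 2/9 ÷ 28.35 g/oz ≈ 1.1 oz
milk: 1 lb × 2/9 × 16 oz/lb × 28.35 g/oz = 100.8 g
raisins: 120 g × 2/9 ÷ 165 g/cup × 16 tbsp/cup ≈ 2.6 tbsp
maple syrup: 4 fl oz × 2/9 ÷ 8 fl oz/cup × 322 g/cup ≈ 35.8 g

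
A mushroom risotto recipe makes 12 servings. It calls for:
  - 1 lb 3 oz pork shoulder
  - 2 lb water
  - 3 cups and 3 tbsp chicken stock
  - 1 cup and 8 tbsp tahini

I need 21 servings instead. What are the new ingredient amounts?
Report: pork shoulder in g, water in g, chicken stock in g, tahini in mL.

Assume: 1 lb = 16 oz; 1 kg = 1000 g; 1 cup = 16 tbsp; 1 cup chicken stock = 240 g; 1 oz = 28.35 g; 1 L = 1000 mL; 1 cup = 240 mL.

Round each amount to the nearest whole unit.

Scaling factor: 21/12 = 7/4 = 1.75.
pork shoulder: (1 lb + 3 oz = 1.1875 lb) × 7/4 × 16 oz/lb × 28.35 g/oz ≈ 943 g
water: 2 lb × 7/4 × 16 oz/lb × 28.35 g/oz ≈ 1588 g
chicken stock: (3 cup + 3 tbsp = 3.1875 cup) × 7/4 × 240 g/cup ≈ 1339 g
tahini: (1 cup + 8 tbsp = 1.5 cup) × 7/4 × 240 mL/cup = 630 mL

pork shoulder: 943 g; water: 1588 g; chicken stock: 1339 g; tahini: 630 mL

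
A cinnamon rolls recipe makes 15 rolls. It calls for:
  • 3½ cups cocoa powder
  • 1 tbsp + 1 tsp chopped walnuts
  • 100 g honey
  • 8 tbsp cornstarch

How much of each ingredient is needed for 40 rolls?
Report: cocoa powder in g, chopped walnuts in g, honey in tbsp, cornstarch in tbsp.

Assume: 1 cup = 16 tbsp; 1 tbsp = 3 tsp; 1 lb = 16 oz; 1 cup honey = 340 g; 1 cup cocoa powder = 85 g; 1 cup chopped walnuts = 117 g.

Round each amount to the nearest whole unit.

Scaling factor: 40/15 = 8/3.
cocoa powder: 3.5 cup × 8/3 × 85 g/cup ≈ 793 g
chopped walnuts: (1 tbsp + 1 tsp = 4/3 tbsp) × 8/3 ÷ 16 tbsp/cup × 117 g/cup = 26 g
honey: 100 g × 8/3 ÷ 340 g/cup × 16 tbsp/cup ≈ 13 tbsp
cornstarch: 8 tbsp × 8/3 ≈ 21 tbsp

cocoa powder: 793 g; chopped walnuts: 26 g; honey: 13 tbsp; cornstarch: 21 tbsp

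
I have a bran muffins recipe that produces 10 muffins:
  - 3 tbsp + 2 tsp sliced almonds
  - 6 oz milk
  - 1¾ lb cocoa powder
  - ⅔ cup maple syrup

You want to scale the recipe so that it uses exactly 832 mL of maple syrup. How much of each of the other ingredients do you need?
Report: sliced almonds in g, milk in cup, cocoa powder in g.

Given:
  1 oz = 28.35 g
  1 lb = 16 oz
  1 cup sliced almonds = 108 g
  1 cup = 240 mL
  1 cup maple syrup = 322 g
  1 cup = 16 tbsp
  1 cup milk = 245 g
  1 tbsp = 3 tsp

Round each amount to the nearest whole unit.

sliced almonds: 129 g; milk: 4 cup; cocoa powder: 4128 g

The original recipe has 160 mL of maple syrup, so the scaling factor is 832 ÷ 160 = 26/5 = 5.2.
sliced almonds: (3 tbsp + 2 tsp = 11/3 tbsp) × 26/5 ÷ 16 tbsp/cup × 108 g/cup ≈ 129 g
milk: 6 oz × 26/5 × 28.35 g/oz ÷ 245 g/cup ≈ 4 cup
cocoa powder: 1.75 lb × 26/5 × 16 oz/lb × 28.35 g/oz ≈ 4128 g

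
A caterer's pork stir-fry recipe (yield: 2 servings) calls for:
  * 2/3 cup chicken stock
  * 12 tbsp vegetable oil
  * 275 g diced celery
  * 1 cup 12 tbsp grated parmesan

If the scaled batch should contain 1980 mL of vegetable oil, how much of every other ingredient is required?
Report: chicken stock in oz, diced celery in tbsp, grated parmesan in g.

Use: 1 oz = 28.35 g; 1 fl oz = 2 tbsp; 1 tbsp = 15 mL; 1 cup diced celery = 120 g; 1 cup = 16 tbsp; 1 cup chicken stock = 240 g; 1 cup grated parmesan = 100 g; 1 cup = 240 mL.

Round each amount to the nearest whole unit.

The original recipe has 180 mL of vegetable oil, so the scaling factor is 1980 ÷ 180 = 11.
chicken stock: 2/3 cup × 11 × 240 g/cup ÷ 28.35 g/oz ≈ 62 oz
diced celery: 275 g × 11 ÷ 120 g/cup × 16 tbsp/cup ≈ 403 tbsp
grated parmesan: (1 cup + 12 tbsp = 1.75 cup) × 11 × 100 g/cup = 1925 g

chicken stock: 62 oz; diced celery: 403 tbsp; grated parmesan: 1925 g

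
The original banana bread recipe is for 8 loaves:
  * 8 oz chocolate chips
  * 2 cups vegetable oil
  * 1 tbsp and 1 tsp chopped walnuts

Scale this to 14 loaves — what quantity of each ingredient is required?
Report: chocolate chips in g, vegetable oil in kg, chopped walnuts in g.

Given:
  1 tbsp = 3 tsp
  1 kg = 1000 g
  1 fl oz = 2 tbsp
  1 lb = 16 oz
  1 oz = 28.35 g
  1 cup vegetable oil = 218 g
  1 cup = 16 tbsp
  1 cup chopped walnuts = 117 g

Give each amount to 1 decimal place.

chocolate chips: 396.9 g; vegetable oil: 0.8 kg; chopped walnuts: 17.1 g

Scaling factor: 14/8 = 7/4 = 1.75.
chocolate chips: 8 oz × 7/4 × 28.35 g/oz = 396.9 g
vegetable oil: 2 cup × 7/4 × 218 g/cup ÷ 1000 g/kg ≈ 0.8 kg
chopped walnuts: (1 tbsp + 1 tsp = 4/3 tbsp) × 7/4 ÷ 16 tbsp/cup × 117 g/cup ≈ 17.1 g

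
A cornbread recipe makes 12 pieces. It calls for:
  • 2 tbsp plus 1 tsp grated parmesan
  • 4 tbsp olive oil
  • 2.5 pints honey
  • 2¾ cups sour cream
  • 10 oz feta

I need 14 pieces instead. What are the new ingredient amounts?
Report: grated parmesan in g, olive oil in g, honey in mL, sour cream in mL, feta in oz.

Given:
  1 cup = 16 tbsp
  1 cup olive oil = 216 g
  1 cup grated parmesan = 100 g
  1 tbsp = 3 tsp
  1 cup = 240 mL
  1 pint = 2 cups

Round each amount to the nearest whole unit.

grated parmesan: 17 g; olive oil: 63 g; honey: 1400 mL; sour cream: 770 mL; feta: 12 oz

Scaling factor: 14/12 = 7/6.
grated parmesan: (2 tbsp + 1 tsp = 7/3 tbsp) × 7/6 ÷ 16 tbsp/cup × 100 g/cup ≈ 17 g
olive oil: 4 tbsp × 7/6 ÷ 16 tbsp/cup × 216 g/cup = 63 g
honey: 2.5 pint × 7/6 × 2 cup/pint × 240 mL/cup = 1400 mL
sour cream: 2.75 cup × 7/6 × 240 mL/cup = 770 mL
feta: 10 oz × 7/6 ≈ 12 oz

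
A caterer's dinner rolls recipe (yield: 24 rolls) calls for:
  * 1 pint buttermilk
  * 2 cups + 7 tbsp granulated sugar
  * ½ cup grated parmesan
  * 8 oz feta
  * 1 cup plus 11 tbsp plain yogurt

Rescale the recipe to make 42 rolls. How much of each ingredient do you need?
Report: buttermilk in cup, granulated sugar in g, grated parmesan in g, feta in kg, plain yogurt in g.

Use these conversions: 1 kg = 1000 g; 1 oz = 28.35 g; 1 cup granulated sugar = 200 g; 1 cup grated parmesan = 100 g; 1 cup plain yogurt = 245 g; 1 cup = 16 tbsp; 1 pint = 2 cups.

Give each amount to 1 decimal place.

buttermilk: 3.5 cup; granulated sugar: 853.1 g; grated parmesan: 87.5 g; feta: 0.4 kg; plain yogurt: 723.5 g

Scaling factor: 42/24 = 7/4 = 1.75.
buttermilk: 1 pint × 7/4 × 2 cup/pint = 3.5 cup
granulated sugar: (2 cup + 7 tbsp = 2.4375 cup) × 7/4 × 200 g/cup ≈ 853.1 g
grated parmesan: 0.5 cup × 7/4 × 100 g/cup = 87.5 g
feta: 8 oz × 7/4 × 28.35 g/oz ÷ 1000 g/kg ≈ 0.4 kg
plain yogurt: (1 cup + 11 tbsp = 1.6875 cup) × 7/4 × 245 g/cup ≈ 723.5 g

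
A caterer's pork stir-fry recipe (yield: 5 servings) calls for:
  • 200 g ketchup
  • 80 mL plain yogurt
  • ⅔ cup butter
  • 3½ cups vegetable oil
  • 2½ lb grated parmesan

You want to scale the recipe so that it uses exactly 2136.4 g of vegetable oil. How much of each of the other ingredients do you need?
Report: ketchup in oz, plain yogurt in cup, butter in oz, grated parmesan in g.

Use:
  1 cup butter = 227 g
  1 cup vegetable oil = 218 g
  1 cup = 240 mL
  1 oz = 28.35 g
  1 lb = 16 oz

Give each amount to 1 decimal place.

The original recipe has 763 g of vegetable oil, so the scaling factor is 2136.4 ÷ 763 = 14/5 = 2.8.
ketchup: 200 g × 14/5 ÷ 28.35 g/oz ≈ 19.8 oz
plain yogurt: 80 mL × 14/5 ÷ 240 mL/cup ≈ 0.9 cup
butter: 2/3 cup × 14/5 × 227 g/cup ÷ 28.35 g/oz ≈ 14.9 oz
grated parmesan: 2.5 lb × 14/5 × 16 oz/lb × 28.35 g/oz = 3175.2 g

ketchup: 19.8 oz; plain yogurt: 0.9 cup; butter: 14.9 oz; grated parmesan: 3175.2 g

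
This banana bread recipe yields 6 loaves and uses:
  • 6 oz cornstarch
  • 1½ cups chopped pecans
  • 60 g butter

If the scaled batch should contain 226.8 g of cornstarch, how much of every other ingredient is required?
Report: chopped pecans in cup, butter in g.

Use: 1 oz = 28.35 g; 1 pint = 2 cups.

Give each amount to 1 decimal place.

The original recipe has 170.1 g of cornstarch, so the scaling factor is 226.8 ÷ 170.1 = 4/3.
chopped pecans: 1.5 cup × 4/3 = 2.0 cup
butter: 60 g × 4/3 = 80.0 g

chopped pecans: 2.0 cup; butter: 80.0 g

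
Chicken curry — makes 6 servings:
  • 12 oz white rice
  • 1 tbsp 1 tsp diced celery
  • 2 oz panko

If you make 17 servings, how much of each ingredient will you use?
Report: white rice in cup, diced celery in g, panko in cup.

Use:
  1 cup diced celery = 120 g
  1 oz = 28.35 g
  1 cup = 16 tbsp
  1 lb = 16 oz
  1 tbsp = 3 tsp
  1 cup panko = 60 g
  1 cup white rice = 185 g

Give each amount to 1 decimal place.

white rice: 5.2 cup; diced celery: 28.3 g; panko: 2.7 cup

Scaling factor: 17/6.
white rice: 12 oz × 17/6 × 28.35 g/oz ÷ 185 g/cup ≈ 5.2 cup
diced celery: (1 tbsp + 1 tsp = 4/3 tbsp) × 17/6 ÷ 16 tbsp/cup × 120 g/cup ≈ 28.3 g
panko: 2 oz × 17/6 × 28.35 g/oz ÷ 60 g/cup ≈ 2.7 cup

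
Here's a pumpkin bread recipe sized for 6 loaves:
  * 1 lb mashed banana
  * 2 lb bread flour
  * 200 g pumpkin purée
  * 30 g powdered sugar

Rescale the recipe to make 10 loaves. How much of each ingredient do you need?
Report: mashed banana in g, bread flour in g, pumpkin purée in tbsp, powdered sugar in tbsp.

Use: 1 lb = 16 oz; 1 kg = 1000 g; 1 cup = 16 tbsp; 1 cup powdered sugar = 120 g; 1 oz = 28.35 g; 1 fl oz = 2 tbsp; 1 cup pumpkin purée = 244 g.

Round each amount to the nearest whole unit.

mashed banana: 756 g; bread flour: 1512 g; pumpkin purée: 22 tbsp; powdered sugar: 7 tbsp

Scaling factor: 10/6 = 5/3.
mashed banana: 1 lb × 5/3 × 16 oz/lb × 28.35 g/oz = 756 g
bread flour: 2 lb × 5/3 × 16 oz/lb × 28.35 g/oz = 1512 g
pumpkin purée: 200 g × 5/3 ÷ 244 g/cup × 16 tbsp/cup ≈ 22 tbsp
powdered sugar: 30 g × 5/3 ÷ 120 g/cup × 16 tbsp/cup ≈ 7 tbsp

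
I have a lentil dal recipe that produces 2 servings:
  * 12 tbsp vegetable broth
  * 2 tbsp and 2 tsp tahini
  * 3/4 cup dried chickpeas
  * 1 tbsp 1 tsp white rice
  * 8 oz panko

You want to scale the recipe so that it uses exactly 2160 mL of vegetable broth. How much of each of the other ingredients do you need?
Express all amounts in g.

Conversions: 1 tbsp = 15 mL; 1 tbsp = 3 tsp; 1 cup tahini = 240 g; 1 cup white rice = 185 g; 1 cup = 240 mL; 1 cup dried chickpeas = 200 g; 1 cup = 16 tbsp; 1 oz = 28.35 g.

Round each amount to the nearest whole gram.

The original recipe has 180 mL of vegetable broth, so the scaling factor is 2160 ÷ 180 = 12.
tahini: (2 tbsp + 2 tsp = 8/3 tbsp) × 12 ÷ 16 tbsp/cup × 240 g/cup = 480 g
dried chickpeas: 0.75 cup × 12 × 200 g/cup = 1800 g
white rice: (1 tbsp + 1 tsp = 4/3 tbsp) × 12 ÷ 16 tbsp/cup × 185 g/cup = 185 g
panko: 8 oz × 12 × 28.35 g/oz ≈ 2722 g

tahini: 480 g; dried chickpeas: 1800 g; white rice: 185 g; panko: 2722 g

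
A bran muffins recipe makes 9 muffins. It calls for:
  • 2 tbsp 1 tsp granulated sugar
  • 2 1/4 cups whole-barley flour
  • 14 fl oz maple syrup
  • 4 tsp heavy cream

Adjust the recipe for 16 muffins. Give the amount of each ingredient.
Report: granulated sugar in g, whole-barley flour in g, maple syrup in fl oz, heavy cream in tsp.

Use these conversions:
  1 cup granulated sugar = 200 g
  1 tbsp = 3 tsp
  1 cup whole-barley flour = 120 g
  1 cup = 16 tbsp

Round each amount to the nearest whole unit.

Scaling factor: 16/9.
granulated sugar: (2 tbsp + 1 tsp = 7/3 tbsp) × 16/9 ÷ 16 tbsp/cup × 200 g/cup ≈ 52 g
whole-barley flour: 2.25 cup × 16/9 × 120 g/cup = 480 g
maple syrup: 14 fl oz × 16/9 ≈ 25 fl oz
heavy cream: 4 tsp × 16/9 ≈ 7 tsp

granulated sugar: 52 g; whole-barley flour: 480 g; maple syrup: 25 fl oz; heavy cream: 7 tsp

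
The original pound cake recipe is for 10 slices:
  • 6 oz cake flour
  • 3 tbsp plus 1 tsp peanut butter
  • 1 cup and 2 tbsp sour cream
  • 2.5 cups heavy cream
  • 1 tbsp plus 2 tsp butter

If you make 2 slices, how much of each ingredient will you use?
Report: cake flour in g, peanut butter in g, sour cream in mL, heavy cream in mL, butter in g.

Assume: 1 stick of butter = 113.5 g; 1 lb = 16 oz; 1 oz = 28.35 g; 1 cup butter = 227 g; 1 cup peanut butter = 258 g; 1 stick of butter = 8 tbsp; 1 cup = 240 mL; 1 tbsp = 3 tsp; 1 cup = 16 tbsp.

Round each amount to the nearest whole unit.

cake flour: 34 g; peanut butter: 11 g; sour cream: 54 mL; heavy cream: 120 mL; butter: 5 g

Scaling factor: 2/10 = 1/5 = 0.2.
cake flour: 6 oz × 1/5 × 28.35 g/oz ≈ 34 g
peanut butter: (3 tbsp + 1 tsp = 10/3 tbsp) × 1/5 ÷ 16 tbsp/cup × 258 g/cup ≈ 11 g
sour cream: (1 cup + 2 tbsp = 1.125 cup) × 1/5 × 240 mL/cup = 54 mL
heavy cream: 2.5 cup × 1/5 × 240 mL/cup = 120 mL
butter: (1 tbsp + 2 tsp = 5/3 tbsp) × 1/5 ÷ 8 tbsp/stick × 113.5 g/stick ≈ 5 g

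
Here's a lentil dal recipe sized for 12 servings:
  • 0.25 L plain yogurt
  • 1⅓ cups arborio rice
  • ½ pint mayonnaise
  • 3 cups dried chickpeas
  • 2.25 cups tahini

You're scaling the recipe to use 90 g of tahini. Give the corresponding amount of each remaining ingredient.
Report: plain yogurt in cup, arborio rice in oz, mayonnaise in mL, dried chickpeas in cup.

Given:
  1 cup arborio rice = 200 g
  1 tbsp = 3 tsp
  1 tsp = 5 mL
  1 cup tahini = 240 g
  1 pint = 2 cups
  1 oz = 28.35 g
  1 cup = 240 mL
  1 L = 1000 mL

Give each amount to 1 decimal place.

plain yogurt: 0.2 cup; arborio rice: 1.6 oz; mayonnaise: 40.0 mL; dried chickpeas: 0.5 cup

The original recipe has 540 g of tahini, so the scaling factor is 90 ÷ 540 = 1/6.
plain yogurt: 0.25 L × 1/6 × 1000 mL/L ÷ 240 mL/cup ≈ 0.2 cup
arborio rice: 4/3 cup × 1/6 × 200 g/cup ÷ 28.35 g/oz ≈ 1.6 oz
mayonnaise: 0.5 pint × 1/6 × 2 cup/pint × 240 mL/cup = 40.0 mL
dried chickpeas: 3 cup × 1/6 = 0.5 cup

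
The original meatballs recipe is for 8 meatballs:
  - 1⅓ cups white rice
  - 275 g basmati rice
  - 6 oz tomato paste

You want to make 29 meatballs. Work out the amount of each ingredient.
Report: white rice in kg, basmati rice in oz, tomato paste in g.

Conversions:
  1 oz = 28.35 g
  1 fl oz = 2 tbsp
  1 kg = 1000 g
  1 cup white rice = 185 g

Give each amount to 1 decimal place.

Scaling factor: 29/8 = 3.625.
white rice: 4/3 cup × 29/8 × 185 g/cup ÷ 1000 g/kg ≈ 0.9 kg
basmati rice: 275 g × 29/8 ÷ 28.35 g/oz ≈ 35.2 oz
tomato paste: 6 oz × 29/8 × 28.35 g/oz ≈ 616.6 g

white rice: 0.9 kg; basmati rice: 35.2 oz; tomato paste: 616.6 g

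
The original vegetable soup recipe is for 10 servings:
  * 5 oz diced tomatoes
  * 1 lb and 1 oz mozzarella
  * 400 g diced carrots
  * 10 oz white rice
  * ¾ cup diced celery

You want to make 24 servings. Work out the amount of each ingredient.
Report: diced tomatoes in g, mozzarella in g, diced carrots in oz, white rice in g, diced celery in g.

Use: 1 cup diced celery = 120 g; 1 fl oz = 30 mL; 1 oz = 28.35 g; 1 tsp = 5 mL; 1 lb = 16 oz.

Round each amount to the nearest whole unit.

Scaling factor: 24/10 = 12/5 = 2.4.
diced tomatoes: 5 oz × 12/5 × 28.35 g/oz ≈ 340 g
mozzarella: (1 lb + 1 oz = 1.0625 lb) × 12/5 × 16 oz/lb × 28.35 g/oz ≈ 1157 g
diced carrots: 400 g × 12/5 ÷ 28.35 g/oz ≈ 34 oz
white rice: 10 oz × 12/5 × 28.35 g/oz ≈ 680 g
diced celery: 0.75 cup × 12/5 × 120 g/cup = 216 g

diced tomatoes: 340 g; mozzarella: 1157 g; diced carrots: 34 oz; white rice: 680 g; diced celery: 216 g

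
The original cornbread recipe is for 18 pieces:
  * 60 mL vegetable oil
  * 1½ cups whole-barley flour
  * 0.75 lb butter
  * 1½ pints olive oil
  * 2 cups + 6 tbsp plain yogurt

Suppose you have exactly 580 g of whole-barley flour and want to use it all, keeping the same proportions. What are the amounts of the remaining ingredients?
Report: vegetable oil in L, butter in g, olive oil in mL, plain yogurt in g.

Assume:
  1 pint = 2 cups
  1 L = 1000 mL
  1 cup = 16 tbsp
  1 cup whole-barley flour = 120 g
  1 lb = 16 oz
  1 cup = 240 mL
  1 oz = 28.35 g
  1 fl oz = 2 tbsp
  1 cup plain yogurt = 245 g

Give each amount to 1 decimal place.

vegetable oil: 0.2 L; butter: 1096.2 g; olive oil: 2320.0 mL; plain yogurt: 1874.9 g

The original recipe has 180 g of whole-barley flour, so the scaling factor is 580 ÷ 180 = 29/9.
vegetable oil: 60 mL × 29/9 ÷ 1000 mL/L ≈ 0.2 L
butter: 0.75 lb × 29/9 × 16 oz/lb × 28.35 g/oz = 1096.2 g
olive oil: 1.5 pint × 29/9 × 2 cup/pint × 240 mL/cup = 2320.0 mL
plain yogurt: (2 cup + 6 tbsp = 2.375 cup) × 29/9 × 245 g/cup ≈ 1874.9 g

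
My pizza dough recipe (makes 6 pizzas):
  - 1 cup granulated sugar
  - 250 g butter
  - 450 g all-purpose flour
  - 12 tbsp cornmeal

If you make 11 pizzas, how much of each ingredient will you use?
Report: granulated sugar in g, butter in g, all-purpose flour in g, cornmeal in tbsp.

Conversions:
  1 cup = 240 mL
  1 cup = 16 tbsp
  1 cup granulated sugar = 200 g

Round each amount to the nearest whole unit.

granulated sugar: 367 g; butter: 458 g; all-purpose flour: 825 g; cornmeal: 22 tbsp

Scaling factor: 11/6.
granulated sugar: 1 cup × 11/6 × 200 g/cup ≈ 367 g
butter: 250 g × 11/6 ≈ 458 g
all-purpose flour: 450 g × 11/6 = 825 g
cornmeal: 12 tbsp × 11/6 = 22 tbsp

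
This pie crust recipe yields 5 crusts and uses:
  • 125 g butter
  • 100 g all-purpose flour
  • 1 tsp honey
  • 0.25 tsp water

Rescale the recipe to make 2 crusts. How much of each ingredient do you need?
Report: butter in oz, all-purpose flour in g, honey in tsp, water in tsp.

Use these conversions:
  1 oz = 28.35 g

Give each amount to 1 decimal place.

butter: 1.8 oz; all-purpose flour: 40.0 g; honey: 0.4 tsp; water: 0.1 tsp

Scaling factor: 2/5 = 0.4.
butter: 125 g × 2/5 ÷ 28.35 g/oz ≈ 1.8 oz
all-purpose flour: 100 g × 2/5 = 40.0 g
honey: 1 tsp × 2/5 = 0.4 tsp
water: 0.25 tsp × 2/5 = 0.1 tsp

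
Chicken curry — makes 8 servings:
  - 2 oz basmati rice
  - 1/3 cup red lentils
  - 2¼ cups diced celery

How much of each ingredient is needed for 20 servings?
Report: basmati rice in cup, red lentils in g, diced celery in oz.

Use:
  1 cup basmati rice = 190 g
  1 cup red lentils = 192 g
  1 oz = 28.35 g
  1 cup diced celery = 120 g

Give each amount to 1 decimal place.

basmati rice: 0.7 cup; red lentils: 160.0 g; diced celery: 23.8 oz

Scaling factor: 20/8 = 5/2 = 2.5.
basmati rice: 2 oz × 5/2 × 28.35 g/oz ÷ 190 g/cup ≈ 0.7 cup
red lentils: 1/3 cup × 5/2 × 192 g/cup = 160.0 g
diced celery: 2.25 cup × 5/2 × 120 g/cup ÷ 28.35 g/oz ≈ 23.8 oz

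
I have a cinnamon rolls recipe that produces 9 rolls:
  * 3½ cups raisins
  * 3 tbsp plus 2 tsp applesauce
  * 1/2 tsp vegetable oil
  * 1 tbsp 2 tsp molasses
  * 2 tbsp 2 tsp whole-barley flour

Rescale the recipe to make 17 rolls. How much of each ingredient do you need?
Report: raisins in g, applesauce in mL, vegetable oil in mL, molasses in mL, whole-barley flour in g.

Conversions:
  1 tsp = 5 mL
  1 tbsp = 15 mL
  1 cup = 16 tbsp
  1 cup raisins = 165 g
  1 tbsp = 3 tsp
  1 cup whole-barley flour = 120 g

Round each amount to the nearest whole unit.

raisins: 1091 g; applesauce: 104 mL; vegetable oil: 5 mL; molasses: 47 mL; whole-barley flour: 38 g

Scaling factor: 17/9.
raisins: 3.5 cup × 17/9 × 165 g/cup ≈ 1091 g
applesauce: (3 tbsp + 2 tsp = 11/3 tbsp) × 17/9 × 15 mL/tbsp ≈ 104 mL
vegetable oil: 0.5 tsp × 17/9 × 5 mL/tsp ≈ 5 mL
molasses: (1 tbsp + 2 tsp = 5/3 tbsp) × 17/9 × 15 mL/tbsp ≈ 47 mL
whole-barley flour: (2 tbsp + 2 tsp = 8/3 tbsp) × 17/9 ÷ 16 tbsp/cup × 120 g/cup ≈ 38 g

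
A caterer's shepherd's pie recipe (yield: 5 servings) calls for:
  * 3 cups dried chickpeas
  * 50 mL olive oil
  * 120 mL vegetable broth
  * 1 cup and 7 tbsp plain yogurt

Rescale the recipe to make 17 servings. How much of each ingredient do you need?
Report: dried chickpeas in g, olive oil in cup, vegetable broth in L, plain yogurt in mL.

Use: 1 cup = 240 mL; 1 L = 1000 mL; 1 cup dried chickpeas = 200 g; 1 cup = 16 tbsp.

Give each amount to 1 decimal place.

Scaling factor: 17/5 = 3.4.
dried chickpeas: 3 cup × 17/5 × 200 g/cup = 2040.0 g
olive oil: 50 mL × 17/5 ÷ 240 mL/cup ≈ 0.7 cup
vegetable broth: 120 mL × 17/5 ÷ 1000 mL/L ≈ 0.4 L
plain yogurt: (1 cup + 7 tbsp = 1.4375 cup) × 17/5 × 240 mL/cup = 1173.0 mL

dried chickpeas: 2040.0 g; olive oil: 0.7 cup; vegetable broth: 0.4 L; plain yogurt: 1173.0 mL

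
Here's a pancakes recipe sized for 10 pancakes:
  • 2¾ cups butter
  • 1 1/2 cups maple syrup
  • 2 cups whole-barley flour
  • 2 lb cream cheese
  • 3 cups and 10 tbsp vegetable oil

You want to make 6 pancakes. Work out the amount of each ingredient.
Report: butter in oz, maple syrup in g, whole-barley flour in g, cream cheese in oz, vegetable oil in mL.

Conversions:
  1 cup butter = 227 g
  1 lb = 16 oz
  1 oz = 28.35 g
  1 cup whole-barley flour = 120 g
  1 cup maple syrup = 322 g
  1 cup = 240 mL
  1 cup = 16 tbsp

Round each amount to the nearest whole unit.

butter: 13 oz; maple syrup: 290 g; whole-barley flour: 144 g; cream cheese: 19 oz; vegetable oil: 522 mL

Scaling factor: 6/10 = 3/5 = 0.6.
butter: 2.75 cup × 3/5 × 227 g/cup ÷ 28.35 g/oz ≈ 13 oz
maple syrup: 1.5 cup × 3/5 × 322 g/cup ≈ 290 g
whole-barley flour: 2 cup × 3/5 × 120 g/cup = 144 g
cream cheese: 2 lb × 3/5 × 16 oz/lb ≈ 19 oz
vegetable oil: (3 cup + 10 tbsp = 3.625 cup) × 3/5 × 240 mL/cup = 522 mL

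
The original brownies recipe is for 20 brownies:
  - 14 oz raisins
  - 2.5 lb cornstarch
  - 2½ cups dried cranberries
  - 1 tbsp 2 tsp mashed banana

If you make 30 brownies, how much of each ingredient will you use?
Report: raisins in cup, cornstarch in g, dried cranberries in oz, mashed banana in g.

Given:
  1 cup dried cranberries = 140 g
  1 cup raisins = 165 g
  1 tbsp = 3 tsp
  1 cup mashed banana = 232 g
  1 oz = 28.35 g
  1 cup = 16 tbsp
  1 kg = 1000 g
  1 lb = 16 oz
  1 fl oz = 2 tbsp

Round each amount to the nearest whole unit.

Scaling factor: 30/20 = 3/2 = 1.5.
raisins: 14 oz × 3/2 × 28.35 g/oz ÷ 165 g/cup ≈ 4 cup
cornstarch: 2.5 lb × 3/2 × 16 oz/lb × 28.35 g/oz = 1701 g
dried cranberries: 2.5 cup × 3/2 × 140 g/cup ÷ 28.35 g/oz ≈ 19 oz
mashed banana: (1 tbsp + 2 tsp = 5/3 tbsp) × 3/2 ÷ 16 tbsp/cup × 232 g/cup ≈ 36 g

raisins: 4 cup; cornstarch: 1701 g; dried cranberries: 19 oz; mashed banana: 36 g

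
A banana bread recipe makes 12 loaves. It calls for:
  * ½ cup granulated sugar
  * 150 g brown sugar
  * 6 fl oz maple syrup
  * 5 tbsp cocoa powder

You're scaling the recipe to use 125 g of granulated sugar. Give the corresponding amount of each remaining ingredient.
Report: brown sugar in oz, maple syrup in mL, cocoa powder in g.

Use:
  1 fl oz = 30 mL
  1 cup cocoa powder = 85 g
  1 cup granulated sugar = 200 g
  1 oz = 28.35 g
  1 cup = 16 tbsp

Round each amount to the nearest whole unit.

The original recipe has 100 g of granulated sugar, so the scaling factor is 125 ÷ 100 = 5/4 = 1.25.
brown sugar: 150 g × 5/4 ÷ 28.35 g/oz ≈ 7 oz
maple syrup: 6 fl oz × 5/4 × 30 mL/fl oz = 225 mL
cocoa powder: 5 tbsp × 5/4 ÷ 16 tbsp/cup × 85 g/cup ≈ 33 g

brown sugar: 7 oz; maple syrup: 225 mL; cocoa powder: 33 g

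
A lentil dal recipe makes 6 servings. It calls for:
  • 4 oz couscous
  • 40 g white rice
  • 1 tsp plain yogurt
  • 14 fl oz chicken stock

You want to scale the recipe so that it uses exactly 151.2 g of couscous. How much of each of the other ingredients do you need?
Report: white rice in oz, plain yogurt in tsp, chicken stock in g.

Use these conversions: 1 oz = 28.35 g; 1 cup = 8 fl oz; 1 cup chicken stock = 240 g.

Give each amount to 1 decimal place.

The original recipe has 113.4 g of couscous, so the scaling factor is 151.2 ÷ 113.4 = 4/3.
white rice: 40 g × 4/3 ÷ 28.35 g/oz ≈ 1.9 oz
plain yogurt: 1 tsp × 4/3 ≈ 1.3 tsp
chicken stock: 14 fl oz × 4/3 ÷ 8 fl oz/cup × 240 g/cup = 560.0 g

white rice: 1.9 oz; plain yogurt: 1.3 tsp; chicken stock: 560.0 g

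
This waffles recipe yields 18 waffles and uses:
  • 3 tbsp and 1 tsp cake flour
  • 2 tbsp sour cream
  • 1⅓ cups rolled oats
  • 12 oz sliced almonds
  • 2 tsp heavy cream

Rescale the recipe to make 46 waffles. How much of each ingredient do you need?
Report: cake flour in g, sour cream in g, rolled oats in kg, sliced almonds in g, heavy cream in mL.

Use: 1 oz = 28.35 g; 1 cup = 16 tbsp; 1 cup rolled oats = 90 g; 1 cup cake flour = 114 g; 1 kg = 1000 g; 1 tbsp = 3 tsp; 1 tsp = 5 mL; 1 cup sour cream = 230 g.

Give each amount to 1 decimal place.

Scaling factor: 46/18 = 23/9.
cake flour: (3 tbsp + 1 tsp = 10/3 tbsp) × 23/9 ÷ 16 tbsp/cup × 114 g/cup ≈ 60.7 g
sour cream: 2 tbsp × 23/9 ÷ 16 tbsp/cup × 230 g/cup ≈ 73.5 g
rolled oats: 4/3 cup × 23/9 × 90 g/cup ÷ 1000 g/kg ≈ 0.3 kg
sliced almonds: 12 oz × 23/9 × 28.35 g/oz = 869.4 g
heavy cream: 2 tsp × 23/9 × 5 mL/tsp ≈ 25.6 mL

cake flour: 60.7 g; sour cream: 73.5 g; rolled oats: 0.3 kg; sliced almonds: 869.4 g; heavy cream: 25.6 mL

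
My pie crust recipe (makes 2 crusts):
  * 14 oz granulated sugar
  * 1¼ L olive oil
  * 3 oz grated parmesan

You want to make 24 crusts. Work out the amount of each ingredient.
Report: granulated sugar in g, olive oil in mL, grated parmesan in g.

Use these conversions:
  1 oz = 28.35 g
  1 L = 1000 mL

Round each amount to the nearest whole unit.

granulated sugar: 4763 g; olive oil: 15000 mL; grated parmesan: 1021 g

Scaling factor: 24/2 = 12.
granulated sugar: 14 oz × 12 × 28.35 g/oz ≈ 4763 g
olive oil: 1.25 L × 12 × 1000 mL/L = 15000 mL
grated parmesan: 3 oz × 12 × 28.35 g/oz ≈ 1021 g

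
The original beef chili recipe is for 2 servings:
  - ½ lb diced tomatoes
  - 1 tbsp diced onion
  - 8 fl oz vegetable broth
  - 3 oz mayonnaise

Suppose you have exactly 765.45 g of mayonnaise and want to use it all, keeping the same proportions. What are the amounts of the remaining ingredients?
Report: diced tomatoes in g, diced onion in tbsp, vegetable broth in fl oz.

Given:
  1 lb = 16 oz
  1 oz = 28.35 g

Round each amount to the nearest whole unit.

diced tomatoes: 2041 g; diced onion: 9 tbsp; vegetable broth: 72 fl oz

The original recipe has 85.05 g of mayonnaise, so the scaling factor is 765.45 ÷ 85.05 = 9.
diced tomatoes: 0.5 lb × 9 × 16 oz/lb × 28.35 g/oz ≈ 2041 g
diced onion: 1 tbsp × 9 = 9 tbsp
vegetable broth: 8 fl oz × 9 = 72 fl oz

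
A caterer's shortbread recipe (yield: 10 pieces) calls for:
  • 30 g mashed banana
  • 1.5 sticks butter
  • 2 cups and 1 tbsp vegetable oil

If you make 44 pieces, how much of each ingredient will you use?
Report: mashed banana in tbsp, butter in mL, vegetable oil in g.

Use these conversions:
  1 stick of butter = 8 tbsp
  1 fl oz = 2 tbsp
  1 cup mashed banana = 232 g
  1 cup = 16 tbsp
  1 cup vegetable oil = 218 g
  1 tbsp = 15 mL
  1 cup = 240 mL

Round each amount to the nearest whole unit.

mashed banana: 9 tbsp; butter: 792 mL; vegetable oil: 1978 g

Scaling factor: 44/10 = 22/5 = 4.4.
mashed banana: 30 g × 22/5 ÷ 232 g/cup × 16 tbsp/cup ≈ 9 tbsp
butter: 1.5 stick × 22/5 × 8 tbsp/stick × 15 mL/tbsp = 792 mL
vegetable oil: (2 cup + 1 tbsp = 2.0625 cup) × 22/5 × 218 g/cup ≈ 1978 g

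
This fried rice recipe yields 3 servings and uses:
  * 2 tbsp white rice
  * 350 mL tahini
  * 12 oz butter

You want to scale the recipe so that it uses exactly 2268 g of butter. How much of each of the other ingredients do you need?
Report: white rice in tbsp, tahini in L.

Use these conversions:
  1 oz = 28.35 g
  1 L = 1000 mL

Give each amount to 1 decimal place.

white rice: 13.3 tbsp; tahini: 2.3 L

The original recipe has 340.2 g of butter, so the scaling factor is 2268 ÷ 340.2 = 20/3.
white rice: 2 tbsp × 20/3 ≈ 13.3 tbsp
tahini: 350 mL × 20/3 ÷ 1000 mL/L ≈ 2.3 L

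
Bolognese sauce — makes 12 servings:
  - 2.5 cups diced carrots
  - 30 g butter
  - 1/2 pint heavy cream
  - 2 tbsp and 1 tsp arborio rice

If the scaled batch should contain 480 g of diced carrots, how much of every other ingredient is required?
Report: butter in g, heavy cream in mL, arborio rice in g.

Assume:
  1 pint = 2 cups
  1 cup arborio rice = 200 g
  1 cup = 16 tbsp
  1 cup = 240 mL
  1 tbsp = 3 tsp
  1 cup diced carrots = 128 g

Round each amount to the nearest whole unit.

butter: 45 g; heavy cream: 360 mL; arborio rice: 44 g

The original recipe has 320 g of diced carrots, so the scaling factor is 480 ÷ 320 = 3/2 = 1.5.
butter: 30 g × 3/2 = 45 g
heavy cream: 0.5 pint × 3/2 × 2 cup/pint × 240 mL/cup = 360 mL
arborio rice: (2 tbsp + 1 tsp = 7/3 tbsp) × 3/2 ÷ 16 tbsp/cup × 200 g/cup ≈ 44 g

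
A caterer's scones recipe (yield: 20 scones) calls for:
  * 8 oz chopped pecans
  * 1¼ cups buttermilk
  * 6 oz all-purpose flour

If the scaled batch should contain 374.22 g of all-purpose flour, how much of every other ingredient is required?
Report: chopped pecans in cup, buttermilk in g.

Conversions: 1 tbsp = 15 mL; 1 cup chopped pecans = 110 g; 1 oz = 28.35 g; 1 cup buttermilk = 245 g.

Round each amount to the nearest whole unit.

chopped pecans: 5 cup; buttermilk: 674 g

The original recipe has 170.1 g of all-purpose flour, so the scaling factor is 374.22 ÷ 170.1 = 11/5 = 2.2.
chopped pecans: 8 oz × 11/5 × 28.35 g/oz ÷ 110 g/cup ≈ 5 cup
buttermilk: 1.25 cup × 11/5 × 245 g/cup ≈ 674 g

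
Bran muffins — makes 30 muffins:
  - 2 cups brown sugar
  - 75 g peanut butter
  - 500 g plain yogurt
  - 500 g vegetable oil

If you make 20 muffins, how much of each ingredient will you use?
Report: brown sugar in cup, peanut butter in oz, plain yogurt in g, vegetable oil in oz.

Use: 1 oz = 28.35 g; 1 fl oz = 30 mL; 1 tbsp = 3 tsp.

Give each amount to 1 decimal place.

brown sugar: 1.3 cup; peanut butter: 1.8 oz; plain yogurt: 333.3 g; vegetable oil: 11.8 oz

Scaling factor: 20/30 = 2/3.
brown sugar: 2 cup × 2/3 ≈ 1.3 cup
peanut butter: 75 g × 2/3 ÷ 28.35 g/oz ≈ 1.8 oz
plain yogurt: 500 g × 2/3 ≈ 333.3 g
vegetable oil: 500 g × 2/3 ÷ 28.35 g/oz ≈ 11.8 oz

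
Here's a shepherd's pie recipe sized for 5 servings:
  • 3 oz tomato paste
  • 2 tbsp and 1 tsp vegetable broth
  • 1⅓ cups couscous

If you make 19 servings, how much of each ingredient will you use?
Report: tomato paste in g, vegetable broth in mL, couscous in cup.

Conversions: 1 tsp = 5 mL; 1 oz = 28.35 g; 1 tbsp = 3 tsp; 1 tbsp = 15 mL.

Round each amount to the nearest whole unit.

Scaling factor: 19/5 = 3.8.
tomato paste: 3 oz × 19/5 × 28.35 g/oz ≈ 323 g
vegetable broth: (2 tbsp + 1 tsp = 7/3 tbsp) × 19/5 × 15 mL/tbsp = 133 mL
couscous: 4/3 cup × 19/5 ≈ 5 cup

tomato paste: 323 g; vegetable broth: 133 mL; couscous: 5 cup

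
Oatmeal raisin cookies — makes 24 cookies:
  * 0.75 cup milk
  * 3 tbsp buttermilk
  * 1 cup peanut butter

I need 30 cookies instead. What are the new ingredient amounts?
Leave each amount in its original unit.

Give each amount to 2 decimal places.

Scaling factor: 30/24 = 5/4 = 1.25.
milk: 0.75 cup × 5/4 ≈ 0.94 cup
buttermilk: 3 tbsp × 5/4 = 3.75 tbsp
peanut butter: 1 cup × 5/4 = 1.25 cup

milk: 0.94 cup; buttermilk: 3.75 tbsp; peanut butter: 1.25 cup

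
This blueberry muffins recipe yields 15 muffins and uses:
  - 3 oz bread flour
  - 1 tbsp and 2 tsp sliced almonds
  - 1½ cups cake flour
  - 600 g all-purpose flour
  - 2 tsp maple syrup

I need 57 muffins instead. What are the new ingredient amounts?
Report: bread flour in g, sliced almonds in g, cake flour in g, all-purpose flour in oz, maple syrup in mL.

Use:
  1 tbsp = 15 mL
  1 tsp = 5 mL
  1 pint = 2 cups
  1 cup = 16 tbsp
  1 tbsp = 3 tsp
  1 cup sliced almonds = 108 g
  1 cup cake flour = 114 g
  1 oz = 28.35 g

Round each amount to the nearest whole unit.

Scaling factor: 57/15 = 19/5 = 3.8.
bread flour: 3 oz × 19/5 × 28.35 g/oz ≈ 323 g
sliced almonds: (1 tbsp + 2 tsp = 5/3 tbsp) × 19/5 ÷ 16 tbsp/cup × 108 g/cup ≈ 43 g
cake flour: 1.5 cup × 19/5 × 114 g/cup ≈ 650 g
all-purpose flour: 600 g × 19/5 ÷ 28.35 g/oz ≈ 80 oz
maple syrup: 2 tsp × 19/5 × 5 mL/tsp = 38 mL

bread flour: 323 g; sliced almonds: 43 g; cake flour: 650 g; all-purpose flour: 80 oz; maple syrup: 38 mL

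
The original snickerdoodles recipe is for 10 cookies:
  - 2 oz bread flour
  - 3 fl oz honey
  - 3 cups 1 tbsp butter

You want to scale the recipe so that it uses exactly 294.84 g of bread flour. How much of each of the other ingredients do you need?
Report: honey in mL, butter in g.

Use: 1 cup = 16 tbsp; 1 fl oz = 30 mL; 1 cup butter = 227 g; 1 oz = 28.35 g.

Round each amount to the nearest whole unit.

The original recipe has 56.7 g of bread flour, so the scaling factor is 294.84 ÷ 56.7 = 26/5 = 5.2.
honey: 3 fl oz × 26/5 × 30 mL/fl oz = 468 mL
butter: (3 cup + 1 tbsp = 3.0625 cup) × 26/5 × 227 g/cup ≈ 3615 g

honey: 468 mL; butter: 3615 g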